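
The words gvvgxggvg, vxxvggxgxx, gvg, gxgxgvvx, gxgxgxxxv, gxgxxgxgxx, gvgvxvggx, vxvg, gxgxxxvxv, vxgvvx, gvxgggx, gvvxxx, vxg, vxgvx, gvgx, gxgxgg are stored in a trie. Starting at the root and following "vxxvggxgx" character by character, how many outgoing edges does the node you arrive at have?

The children of the "vxxvggxgx" node are the distinct next characters among strings starting with "vxxvggxgx".
Distinct next characters after "vxxvggxgx": x.
That node has 1 child edge.

1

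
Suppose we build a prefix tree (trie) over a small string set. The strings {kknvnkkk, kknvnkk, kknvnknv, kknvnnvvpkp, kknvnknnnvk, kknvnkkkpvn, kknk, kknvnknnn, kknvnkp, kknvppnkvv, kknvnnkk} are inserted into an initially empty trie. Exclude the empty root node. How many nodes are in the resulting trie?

33

Insert word by word; a character creates a node only if that edge doesn't already exist:
  "kknvnkkk" → 8 new (k, k, n, v, n, k, k, k)
  "kknvnkk" → prefix "kknvnkk" already present; 0 new (none)
  "kknvnknv" → prefix "kknvnk" already present; 2 new (n, v)
  "kknvnnvvpkp" → prefix "kknvn" already present; 6 new (n, v, v, p, k, p)
  "kknvnknnnvk" → prefix "kknvnkn" already present; 4 new (n, n, v, k)
  "kknvnkkkpvn" → prefix "kknvnkkk" already present; 3 new (p, v, n)
  "kknk" → prefix "kkn" already present; 1 new (k)
  "kknvnknnn" → prefix "kknvnknnn" already present; 0 new (none)
  "kknvnkp" → prefix "kknvnk" already present; 1 new (p)
  "kknvppnkvv" → prefix "kknv" already present; 6 new (p, p, n, k, v, v)
  "kknvnnkk" → prefix "kknvnn" already present; 2 new (k, k)
Total nodes = 8 + 0 + 2 + 6 + 4 + 3 + 1 + 0 + 1 + 6 + 2 = 33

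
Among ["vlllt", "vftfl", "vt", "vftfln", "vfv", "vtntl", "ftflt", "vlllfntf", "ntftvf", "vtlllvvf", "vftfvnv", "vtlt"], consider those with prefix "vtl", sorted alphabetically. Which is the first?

Words with prefix "vtl", in lexicographic order: "vtlllvvf", "vtlt"
The 1st is vtlllvvf.

vtlllvvf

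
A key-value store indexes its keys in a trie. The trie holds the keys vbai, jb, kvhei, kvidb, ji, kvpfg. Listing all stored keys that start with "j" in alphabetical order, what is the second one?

ji

DFS of the "j" subtree visits, in order: "jb", "ji"
The 2nd is ji.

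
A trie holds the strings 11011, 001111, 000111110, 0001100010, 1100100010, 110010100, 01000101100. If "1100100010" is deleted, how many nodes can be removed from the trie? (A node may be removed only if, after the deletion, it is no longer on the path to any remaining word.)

Walk "1100100010" from the leaf back toward the root, removing each node that no remaining word uses.
The suffix "0010" (4 nodes) is used only by "1100100010"; the node for "110010" still has the child "1", so pruning stops there.
Nodes removed: 4

4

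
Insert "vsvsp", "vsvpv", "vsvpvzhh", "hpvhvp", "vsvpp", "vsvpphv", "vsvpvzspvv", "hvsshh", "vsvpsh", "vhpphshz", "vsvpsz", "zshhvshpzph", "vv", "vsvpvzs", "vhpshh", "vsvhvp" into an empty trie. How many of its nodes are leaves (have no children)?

13

A leaf is a node with no children — equivalently, the end of a word that is not a proper prefix of any other stored word.
Those words: "hpvhvp", "hvsshh", "vhpphshz", "vhpshh", "vsvhvp", "vsvpphv", "vsvpsh", "vsvpsz", "vsvpvzhh", "vsvpvzspvv", "vsvsp", "vv", "zshhvshpzph"
Leaf count: 13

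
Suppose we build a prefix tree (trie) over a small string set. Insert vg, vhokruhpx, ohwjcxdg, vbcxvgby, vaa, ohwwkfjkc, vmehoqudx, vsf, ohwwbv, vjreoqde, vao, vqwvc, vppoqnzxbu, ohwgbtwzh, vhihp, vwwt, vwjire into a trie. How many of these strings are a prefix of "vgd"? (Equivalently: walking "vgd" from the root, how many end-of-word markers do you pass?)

Traverse "vgd" character by character; count nodes along the way that are marked as word ends.
Prefixes of the query that are stored words: "vg"
Count: 1

1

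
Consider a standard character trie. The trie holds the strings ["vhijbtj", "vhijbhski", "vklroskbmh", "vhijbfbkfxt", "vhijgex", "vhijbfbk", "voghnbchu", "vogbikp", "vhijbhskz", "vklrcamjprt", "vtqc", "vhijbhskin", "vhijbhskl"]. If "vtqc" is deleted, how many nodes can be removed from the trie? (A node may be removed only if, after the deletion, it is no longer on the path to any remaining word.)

After clearing the end-marker at "vtqc", prune upward until reaching a node still needed by another word.
The suffix "tqc" (3 nodes) is used only by "vtqc"; the node for "v" still has the child "h", so pruning stops there.
Nodes removed: 3

3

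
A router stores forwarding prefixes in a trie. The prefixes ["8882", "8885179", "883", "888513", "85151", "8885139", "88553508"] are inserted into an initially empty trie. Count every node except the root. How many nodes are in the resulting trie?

Insert word by word; a character creates a node only if that edge doesn't already exist:
  "8882" → 4 new (8, 8, 8, 2)
  "8885179" → prefix "888" already present; 4 new (5, 1, 7, 9)
  "883" → prefix "88" already present; 1 new (3)
  "888513" → prefix "88851" already present; 1 new (3)
  "85151" → prefix "8" already present; 4 new (5, 1, 5, 1)
  "8885139" → prefix "888513" already present; 1 new (9)
  "88553508" → prefix "88" already present; 6 new (5, 5, 3, 5, 0, 8)
Total nodes = 4 + 4 + 1 + 1 + 4 + 1 + 6 = 21

21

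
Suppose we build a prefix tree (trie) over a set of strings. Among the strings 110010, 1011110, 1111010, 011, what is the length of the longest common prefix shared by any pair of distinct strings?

Equivalently: take the maximum, over all pairs, of their longest common prefix length.
e.g. "110010" and "1111010" share the prefix "11" of length 2; no pair shares a longer one.
Longest shared-prefix length: 2

2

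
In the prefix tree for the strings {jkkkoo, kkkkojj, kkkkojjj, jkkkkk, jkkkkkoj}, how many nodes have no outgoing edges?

3

A leaf is a node with no children — equivalently, the end of a word that is not a proper prefix of any other stored word.
Those words: "jkkkkkoj", "jkkkoo", "kkkkojjj"
Leaf count: 3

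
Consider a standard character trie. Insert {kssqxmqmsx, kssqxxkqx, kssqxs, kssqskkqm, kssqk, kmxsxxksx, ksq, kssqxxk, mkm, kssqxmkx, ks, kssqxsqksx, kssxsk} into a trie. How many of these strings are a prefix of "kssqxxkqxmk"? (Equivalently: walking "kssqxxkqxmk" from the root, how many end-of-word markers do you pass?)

Walk "kssqxxkqxmk" from the root; an end-of-word marker is hit whenever a stored word is a prefix of "kssqxxkqxmk".
Prefixes of the query that are stored words: "ks", "kssqxxk", "kssqxxkqx"
Count: 3

3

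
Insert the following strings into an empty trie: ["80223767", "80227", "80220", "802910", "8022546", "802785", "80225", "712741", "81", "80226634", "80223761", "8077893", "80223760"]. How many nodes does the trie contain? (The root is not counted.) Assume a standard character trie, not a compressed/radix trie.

Count nodes per top-level branch (shared prefixes stored once):
  '7'-branch (712741): 6 nodes
  '8'-branch (80220, 80223760, 80223761, 80223767, 80225, 8022546, 80226634, 80227, 802785, 802910, 8077893, 81): 31 nodes
Sum: 37

37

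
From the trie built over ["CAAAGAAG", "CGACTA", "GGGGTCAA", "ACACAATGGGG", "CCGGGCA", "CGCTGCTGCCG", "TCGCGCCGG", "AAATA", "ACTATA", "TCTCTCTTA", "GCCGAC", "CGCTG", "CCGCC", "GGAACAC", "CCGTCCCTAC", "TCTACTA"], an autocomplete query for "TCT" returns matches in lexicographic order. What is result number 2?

DFS of the "TCT" subtree visits, in order: "TCTACTA", "TCTCTCTTA"
Position 2: TCTCTCTTA

TCTCTCTTA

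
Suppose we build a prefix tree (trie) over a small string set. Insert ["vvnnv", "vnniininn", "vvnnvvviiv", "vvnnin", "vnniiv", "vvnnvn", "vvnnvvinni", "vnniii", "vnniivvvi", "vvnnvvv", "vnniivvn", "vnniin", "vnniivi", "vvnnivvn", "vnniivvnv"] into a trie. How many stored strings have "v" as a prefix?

15

Filter for entries beginning with "v":
Matches: "vnniii", "vnniin", "vnniininn", "vnniiv", "vnniivi", "vnniivvn", "vnniivvnv", "vnniivvvi", "vvnnin", "vvnnivvn", "vvnnv", "vvnnvn", "vvnnvvinni", "vvnnvvv", "vvnnvvviiv"
Count: 15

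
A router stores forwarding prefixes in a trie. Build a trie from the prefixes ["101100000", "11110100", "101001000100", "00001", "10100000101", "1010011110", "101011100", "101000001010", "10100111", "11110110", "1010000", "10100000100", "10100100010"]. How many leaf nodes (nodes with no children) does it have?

A leaf is a node with no children — equivalently, the end of a word that is not a proper prefix of any other stored word.
Those words: "00001", "10100000100", "101000001010", "101001000100", "1010011110", "101011100", "101100000", "11110100", "11110110"
Leaf count: 9

9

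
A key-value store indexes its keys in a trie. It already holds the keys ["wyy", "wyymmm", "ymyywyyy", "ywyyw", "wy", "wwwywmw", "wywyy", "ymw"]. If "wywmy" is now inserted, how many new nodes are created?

2

Walking "wywmy" from the root, the first 3 characters ("wyw") follow existing edges; "m" is the first miss.
New nodes needed: |"wywmy"| − 3 = 5 − 3 = 2.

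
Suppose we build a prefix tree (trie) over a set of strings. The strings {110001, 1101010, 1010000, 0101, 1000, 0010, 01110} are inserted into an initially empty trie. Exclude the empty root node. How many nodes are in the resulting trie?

Insert word by word; a character creates a node only if that edge doesn't already exist:
  "110001" → 6 new (1, 1, 0, 0, 0, 1)
  "1101010" → prefix "110" already present; 4 new (1, 0, 1, 0)
  "1010000" → prefix "1" already present; 6 new (0, 1, 0, 0, 0, 0)
  "0101" → 4 new (0, 1, 0, 1)
  "1000" → prefix "10" already present; 2 new (0, 0)
  "0010" → prefix "0" already present; 3 new (0, 1, 0)
  "01110" → prefix "01" already present; 3 new (1, 1, 0)
Total nodes = 6 + 4 + 6 + 4 + 2 + 3 + 3 = 28

28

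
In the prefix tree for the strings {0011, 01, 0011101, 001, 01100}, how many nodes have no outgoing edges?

A leaf is a node with no children — equivalently, the end of a word that is not a proper prefix of any other stored word.
Those words: "0011101", "01100"
Leaf count: 2

2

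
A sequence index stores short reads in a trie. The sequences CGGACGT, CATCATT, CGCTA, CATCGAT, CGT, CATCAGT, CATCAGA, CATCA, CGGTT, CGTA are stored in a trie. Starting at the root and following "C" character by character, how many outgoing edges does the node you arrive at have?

Follow the path "C" to its node, then look at its outgoing edges.
Characters that immediately follow "C" among the stored strings: {A, G}.
That node has 2 child edges.

2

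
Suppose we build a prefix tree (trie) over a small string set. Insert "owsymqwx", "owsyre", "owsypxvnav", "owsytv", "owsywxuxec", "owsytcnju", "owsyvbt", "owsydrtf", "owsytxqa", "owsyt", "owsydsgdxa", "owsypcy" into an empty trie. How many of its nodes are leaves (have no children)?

Leaves are exactly the stored words that no other stored word extends.
Those words: "owsydrtf", "owsydsgdxa", "owsymqwx", "owsypcy", "owsypxvnav", "owsyre", "owsytcnju", "owsytv", "owsytxqa", "owsyvbt", "owsywxuxec"
Leaf count: 11

11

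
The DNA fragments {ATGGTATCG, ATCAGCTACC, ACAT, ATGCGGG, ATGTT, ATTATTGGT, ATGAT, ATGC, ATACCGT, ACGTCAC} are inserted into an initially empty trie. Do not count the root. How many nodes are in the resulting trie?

45

Count nodes per top-level branch (shared prefixes stored once):
  'A'-branch (ACAT, ACGTCAC, ATACCGT, ATCAGCTACC, ATGAT, ATGC, ATGCGGG, ATGGTATCG, ATGTT, ATTATTGGT): 45 nodes
Sum: 45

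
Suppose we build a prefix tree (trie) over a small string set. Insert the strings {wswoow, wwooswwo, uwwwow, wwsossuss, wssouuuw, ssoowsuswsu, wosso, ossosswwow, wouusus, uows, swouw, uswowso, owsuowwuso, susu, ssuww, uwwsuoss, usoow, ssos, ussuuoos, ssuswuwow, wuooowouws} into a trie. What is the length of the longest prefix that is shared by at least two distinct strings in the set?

Look for the deepest trie node that still has at least two words in its subtree.
e.g. "ssoowsuswsu" and "ssos" share the prefix "sso" of length 3; no pair shares a longer one.
Longest shared-prefix length: 3

3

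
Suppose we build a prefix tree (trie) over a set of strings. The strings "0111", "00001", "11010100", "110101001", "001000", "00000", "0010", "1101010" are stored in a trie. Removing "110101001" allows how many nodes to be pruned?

A node on "110101001"'s path can go only if nothing else ends at it or branches off below it.
The suffix "1" (1 node) is used only by "110101001"; "11010100" is itself a stored word, so pruning stops there.
Nodes removed: 1

1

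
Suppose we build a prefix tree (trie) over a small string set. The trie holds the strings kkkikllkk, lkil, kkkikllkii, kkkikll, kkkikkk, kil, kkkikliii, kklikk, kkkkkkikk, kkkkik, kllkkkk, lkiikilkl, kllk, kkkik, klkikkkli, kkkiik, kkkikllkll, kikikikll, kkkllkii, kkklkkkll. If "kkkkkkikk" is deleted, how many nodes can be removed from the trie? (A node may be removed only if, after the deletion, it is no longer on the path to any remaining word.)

5

After clearing the end-marker at "kkkkkkikk", prune upward until reaching a node still needed by another word.
The suffix "kkikk" (5 nodes) is used only by "kkkkkkikk"; the node for "kkkk" still has the child "i", so pruning stops there.
Nodes removed: 5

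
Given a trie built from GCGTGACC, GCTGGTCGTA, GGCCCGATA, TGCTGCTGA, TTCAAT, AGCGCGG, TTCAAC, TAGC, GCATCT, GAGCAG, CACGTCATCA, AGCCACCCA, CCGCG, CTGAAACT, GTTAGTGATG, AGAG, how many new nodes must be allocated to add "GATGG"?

"GA" is already a path in the trie; the remaining "TGG" must be added.
New nodes needed: |"GATGG"| − 2 = 5 − 2 = 3.

3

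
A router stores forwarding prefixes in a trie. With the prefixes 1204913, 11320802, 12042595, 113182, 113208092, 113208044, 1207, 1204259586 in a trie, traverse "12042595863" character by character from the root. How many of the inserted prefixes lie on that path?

2

Check each prefix of "12042595863" against the stored set — each match is an end-marker on the path.
Prefixes of the query that are stored words: "12042595", "1204259586"
Count: 2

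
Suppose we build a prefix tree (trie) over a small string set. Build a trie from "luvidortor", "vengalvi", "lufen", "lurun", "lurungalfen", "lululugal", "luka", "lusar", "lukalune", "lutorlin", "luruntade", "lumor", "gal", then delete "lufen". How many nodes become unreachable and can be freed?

3

After clearing the end-marker at "lufen", prune upward until reaching a node still needed by another word.
The suffix "fen" (3 nodes) is used only by "lufen"; the node for "lu" still has the child "v", so pruning stops there.
Nodes removed: 3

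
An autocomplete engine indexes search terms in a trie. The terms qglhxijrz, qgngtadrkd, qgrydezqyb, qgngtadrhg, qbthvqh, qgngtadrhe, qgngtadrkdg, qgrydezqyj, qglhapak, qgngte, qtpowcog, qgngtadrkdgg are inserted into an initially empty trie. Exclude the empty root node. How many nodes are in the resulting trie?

For each word, the new-node count is its length minus the longest prefix already in the trie:
  "qglhxijrz" → 9 new (q, g, l, h, x, i, j, r, z)
  "qgngtadrkd" → prefix "qg" already present; 8 new (n, g, t, a, d, r, k, d)
  "qgrydezqyb" → prefix "qg" already present; 8 new (r, y, d, e, z, q, y, b)
  "qgngtadrhg" → prefix "qgngtadr" already present; 2 new (h, g)
  "qbthvqh" → prefix "q" already present; 6 new (b, t, h, v, q, h)
  "qgngtadrhe" → prefix "qgngtadrh" already present; 1 new (e)
  "qgngtadrkdg" → prefix "qgngtadrkd" already present; 1 new (g)
  "qgrydezqyj" → prefix "qgrydezqy" already present; 1 new (j)
  "qglhapak" → prefix "qglh" already present; 4 new (a, p, a, k)
  "qgngte" → prefix "qgngt" already present; 1 new (e)
  "qtpowcog" → prefix "q" already present; 7 new (t, p, o, w, c, o, g)
  "qgngtadrkdgg" → prefix "qgngtadrkdg" already present; 1 new (g)
Total nodes = 9 + 8 + 8 + 2 + 6 + 1 + 1 + 1 + 4 + 1 + 7 + 1 = 49

49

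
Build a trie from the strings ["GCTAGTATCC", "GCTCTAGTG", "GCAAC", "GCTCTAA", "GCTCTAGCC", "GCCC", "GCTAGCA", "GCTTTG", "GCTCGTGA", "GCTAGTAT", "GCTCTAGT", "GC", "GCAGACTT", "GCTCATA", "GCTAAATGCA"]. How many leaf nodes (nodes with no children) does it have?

12

A leaf is a node with no children — equivalently, the end of a word that is not a proper prefix of any other stored word.
Those words: "GCAAC", "GCAGACTT", "GCCC", "GCTAAATGCA", "GCTAGCA", "GCTAGTATCC", "GCTCATA", "GCTCGTGA", "GCTCTAA", "GCTCTAGCC", "GCTCTAGTG", "GCTTTG"
Leaf count: 12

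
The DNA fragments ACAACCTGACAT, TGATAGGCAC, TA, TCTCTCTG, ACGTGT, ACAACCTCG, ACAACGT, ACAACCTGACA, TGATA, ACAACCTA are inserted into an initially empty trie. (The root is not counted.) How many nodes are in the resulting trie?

39

Trie structure (* marks end of a word):
(root)
├─ A
│  └─ C
│     ├─ A
│     │  └─ A
│     │     └─ C
│     │        ├─ C
│     │        │  └─ T
│     │        │     ├─ A *
│     │        │     ├─ C
│     │        │     │  └─ G *
│     │        │     └─ G
│     │        │        └─ A
│     │        │           └─ C
│     │        │              └─ A *
│     │        │                 └─ T *
│     │        └─ G
│     │           └─ T *
│     └─ G
│        └─ T
│           └─ G
│              └─ T *
└─ T
   ├─ A *
   ├─ C
   │  └─ T
   │     └─ C
   │        └─ T
   │           └─ C
   │              └─ T
   │                 └─ G *
   └─ G
      └─ A
         └─ T
            └─ A *
               └─ G
                  └─ G
                     └─ C
                        └─ A
                           └─ C *
Counting every labelled node above: 39.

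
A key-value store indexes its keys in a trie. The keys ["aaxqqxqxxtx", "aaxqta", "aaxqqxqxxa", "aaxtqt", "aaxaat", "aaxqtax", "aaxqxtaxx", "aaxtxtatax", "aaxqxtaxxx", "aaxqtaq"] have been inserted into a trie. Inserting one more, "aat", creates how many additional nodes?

Walking "aat" from the root, the first 2 characters ("aa") follow existing edges; "t" is the first miss.
Each of the 1 remaining characters creates one node.

1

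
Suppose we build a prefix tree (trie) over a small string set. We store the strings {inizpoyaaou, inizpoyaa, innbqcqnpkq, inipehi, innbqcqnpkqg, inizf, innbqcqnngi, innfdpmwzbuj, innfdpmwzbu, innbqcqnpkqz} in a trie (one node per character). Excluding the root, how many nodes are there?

Trace insertions, counting only characters that open a new branch:
  "inizpoyaaou" → 11 new (i, n, i, z, p, o, y, a, a, o, u)
  "inizpoyaa" → prefix "inizpoyaa" already present; 0 new (none)
  "innbqcqnpkq" → prefix "in" already present; 9 new (n, b, q, c, q, n, p, k, q)
  "inipehi" → prefix "ini" already present; 4 new (p, e, h, i)
  "innbqcqnpkqg" → prefix "innbqcqnpkq" already present; 1 new (g)
  "inizf" → prefix "iniz" already present; 1 new (f)
  "innbqcqnngi" → prefix "innbqcqn" already present; 3 new (n, g, i)
  "innfdpmwzbuj" → prefix "inn" already present; 9 new (f, d, p, m, w, z, b, u, j)
  "innfdpmwzbu" → prefix "innfdpmwzbu" already present; 0 new (none)
  "innbqcqnpkqz" → prefix "innbqcqnpkq" already present; 1 new (z)
Total nodes = 11 + 0 + 9 + 4 + 1 + 1 + 3 + 9 + 0 + 1 = 39

39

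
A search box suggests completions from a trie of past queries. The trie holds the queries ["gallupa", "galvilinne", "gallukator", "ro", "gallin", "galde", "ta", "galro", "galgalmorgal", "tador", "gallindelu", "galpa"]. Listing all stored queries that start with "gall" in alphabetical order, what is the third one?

gallukator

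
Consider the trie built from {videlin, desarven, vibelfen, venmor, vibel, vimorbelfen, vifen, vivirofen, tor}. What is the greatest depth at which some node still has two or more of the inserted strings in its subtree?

5

Look for the deepest trie node that still has at least two words in its subtree.
"vibel" and "vibelfen" agree on "vibel" (5 characters) before diverging; nothing deeper is shared.
Longest shared-prefix length: 5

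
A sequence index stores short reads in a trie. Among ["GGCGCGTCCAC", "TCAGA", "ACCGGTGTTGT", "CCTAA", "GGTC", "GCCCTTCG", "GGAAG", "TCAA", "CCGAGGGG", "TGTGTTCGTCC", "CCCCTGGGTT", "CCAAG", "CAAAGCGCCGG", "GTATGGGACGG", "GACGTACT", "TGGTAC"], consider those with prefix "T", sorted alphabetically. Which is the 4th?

TGTGTTCGTCC

Filter for "T…" and sort: "TCAA", "TCAGA", "TGGTAC", "TGTGTTCGTCC"
The 4th is TGTGTTCGTCC.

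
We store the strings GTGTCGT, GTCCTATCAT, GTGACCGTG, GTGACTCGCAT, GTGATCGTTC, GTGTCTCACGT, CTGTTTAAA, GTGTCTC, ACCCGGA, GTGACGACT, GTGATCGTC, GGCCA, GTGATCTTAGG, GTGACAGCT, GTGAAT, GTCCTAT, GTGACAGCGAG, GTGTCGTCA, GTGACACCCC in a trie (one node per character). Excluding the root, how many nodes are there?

For each word, the new-node count is its length minus the longest prefix already in the trie:
  "GTGTCGT" → 7 new (G, T, G, T, C, G, T)
  "GTCCTATCAT" → prefix "GT" already present; 8 new (C, C, T, A, T, C, A, T)
  "GTGACCGTG" → prefix "GTG" already present; 6 new (A, C, C, G, T, G)
  "GTGACTCGCAT" → prefix "GTGAC" already present; 6 new (T, C, G, C, A, T)
  "GTGATCGTTC" → prefix "GTGA" already present; 6 new (T, C, G, T, T, C)
  "GTGTCTCACGT" → prefix "GTGTC" already present; 6 new (T, C, A, C, G, T)
  "CTGTTTAAA" → 9 new (C, T, G, T, T, T, A, A, A)
  "GTGTCTC" → prefix "GTGTCTC" already present; 0 new (none)
  "ACCCGGA" → 7 new (A, C, C, C, G, G, A)
  "GTGACGACT" → prefix "GTGAC" already present; 4 new (G, A, C, T)
  "GTGATCGTC" → prefix "GTGATCGT" already present; 1 new (C)
  "GGCCA" → prefix "G" already present; 4 new (G, C, C, A)
  "GTGATCTTAGG" → prefix "GTGATC" already present; 5 new (T, T, A, G, G)
  "GTGACAGCT" → prefix "GTGAC" already present; 4 new (A, G, C, T)
  "GTGAAT" → prefix "GTGA" already present; 2 new (A, T)
  "GTCCTAT" → prefix "GTCCTAT" already present; 0 new (none)
  "GTGACAGCGAG" → prefix "GTGACAGC" already present; 3 new (G, A, G)
  "GTGTCGTCA" → prefix "GTGTCGT" already present; 2 new (C, A)
  "GTGACACCCC" → prefix "GTGACA" already present; 4 new (C, C, C, C)
Total nodes = 7 + 8 + 6 + 6 + 6 + 6 + 9 + 0 + 7 + 4 + 1 + 4 + 5 + 4 + 2 + 0 + 3 + 2 + 4 = 84

84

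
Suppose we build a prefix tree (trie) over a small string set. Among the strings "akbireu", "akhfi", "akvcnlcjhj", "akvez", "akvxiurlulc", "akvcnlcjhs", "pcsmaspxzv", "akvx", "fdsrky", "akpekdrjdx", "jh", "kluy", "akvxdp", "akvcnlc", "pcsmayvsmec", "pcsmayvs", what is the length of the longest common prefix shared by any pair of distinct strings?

Look for the deepest trie node that still has at least two words in its subtree.
e.g. "akvcnlcjhj" and "akvcnlcjhs" share the prefix "akvcnlcjh" of length 9; no pair shares a longer one.
Longest shared-prefix length: 9

9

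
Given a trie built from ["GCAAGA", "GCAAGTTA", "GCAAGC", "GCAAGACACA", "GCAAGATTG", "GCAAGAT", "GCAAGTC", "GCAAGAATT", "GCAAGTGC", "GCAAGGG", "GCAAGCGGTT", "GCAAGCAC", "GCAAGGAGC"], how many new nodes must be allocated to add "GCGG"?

The longest prefix of "GCGG" already in the trie is "GC" (length 2).
So 4 − 2 = 2 new nodes.

2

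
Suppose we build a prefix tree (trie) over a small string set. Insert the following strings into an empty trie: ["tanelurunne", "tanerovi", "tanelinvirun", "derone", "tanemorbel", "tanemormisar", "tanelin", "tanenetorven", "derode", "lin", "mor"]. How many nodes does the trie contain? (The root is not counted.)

55

Trace insertions, counting only characters that open a new branch:
  "tanelurunne" → 11 new (t, a, n, e, l, u, r, u, n, n, e)
  "tanerovi" → prefix "tane" already present; 4 new (r, o, v, i)
  "tanelinvirun" → prefix "tanel" already present; 7 new (i, n, v, i, r, u, n)
  "derone" → 6 new (d, e, r, o, n, e)
  "tanemorbel" → prefix "tane" already present; 6 new (m, o, r, b, e, l)
  "tanemormisar" → prefix "tanemor" already present; 5 new (m, i, s, a, r)
  "tanelin" → prefix "tanelin" already present; 0 new (none)
  "tanenetorven" → prefix "tane" already present; 8 new (n, e, t, o, r, v, e, n)
  "derode" → prefix "dero" already present; 2 new (d, e)
  "lin" → 3 new (l, i, n)
  "mor" → 3 new (m, o, r)
Total nodes = 11 + 4 + 7 + 6 + 6 + 5 + 0 + 8 + 2 + 3 + 3 = 55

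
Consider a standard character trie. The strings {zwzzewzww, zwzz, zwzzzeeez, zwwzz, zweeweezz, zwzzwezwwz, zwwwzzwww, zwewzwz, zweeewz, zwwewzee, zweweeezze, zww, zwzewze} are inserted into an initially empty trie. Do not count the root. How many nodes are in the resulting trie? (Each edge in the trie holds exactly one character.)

58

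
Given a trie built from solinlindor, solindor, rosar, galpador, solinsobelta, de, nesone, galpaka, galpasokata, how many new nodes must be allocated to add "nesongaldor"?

The longest prefix of "nesongaldor" already in the trie is "neson" (length 5).
Each of the 6 remaining characters creates one node.

6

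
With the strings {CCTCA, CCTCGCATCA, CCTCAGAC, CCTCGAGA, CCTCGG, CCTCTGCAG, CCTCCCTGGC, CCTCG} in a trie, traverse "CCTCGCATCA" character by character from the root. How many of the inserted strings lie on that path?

Walk "CCTCGCATCA" from the root; an end-of-word marker is hit whenever a stored word is a prefix of "CCTCGCATCA".
Prefixes of the query that are stored words: "CCTCG", "CCTCGCATCA"
Count: 2

2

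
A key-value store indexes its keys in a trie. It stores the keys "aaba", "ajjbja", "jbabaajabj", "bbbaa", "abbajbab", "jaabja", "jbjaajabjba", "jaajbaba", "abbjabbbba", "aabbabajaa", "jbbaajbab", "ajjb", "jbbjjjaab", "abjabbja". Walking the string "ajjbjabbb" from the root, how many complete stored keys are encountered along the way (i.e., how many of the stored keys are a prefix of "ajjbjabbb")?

Walk "ajjbjabbb" from the root; an end-of-word marker is hit whenever a stored word is a prefix of "ajjbjabbb".
Prefixes of the query that are stored words: "ajjb", "ajjbja"
Count: 2

2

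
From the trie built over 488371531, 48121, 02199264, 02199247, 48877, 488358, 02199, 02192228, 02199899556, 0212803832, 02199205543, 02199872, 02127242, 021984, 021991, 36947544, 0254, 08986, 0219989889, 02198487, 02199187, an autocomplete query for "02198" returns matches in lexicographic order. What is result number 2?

02198487

DFS of the "02198" subtree visits, in order: "021984", "02198487"
Position 2: 02198487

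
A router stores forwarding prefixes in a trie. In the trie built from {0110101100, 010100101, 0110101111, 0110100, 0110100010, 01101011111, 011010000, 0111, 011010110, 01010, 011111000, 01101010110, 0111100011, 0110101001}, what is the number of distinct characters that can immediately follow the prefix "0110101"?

2

Follow the path "0110101" to its node, then look at its outgoing edges.
Characters that immediately follow "0110101" among the stored strings: {0, 1}.
That node has 2 child edges.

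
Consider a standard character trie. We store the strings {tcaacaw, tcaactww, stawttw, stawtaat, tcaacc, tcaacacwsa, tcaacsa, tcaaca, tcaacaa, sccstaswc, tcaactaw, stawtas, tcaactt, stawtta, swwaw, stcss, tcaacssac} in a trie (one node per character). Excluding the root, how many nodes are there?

Count nodes per top-level branch (shared prefixes stored once):
  's'-branch (sccstaswc, stawtaat, stawtas, stawtta, stawttw, stcss, swwaw): 27 nodes
  't'-branch (tcaaca, tcaacaa, tcaacacwsa, tcaacaw, tcaacc, tcaacsa, tcaacssac, tcaactaw, tcaactt, tcaactww): 24 nodes
Sum: 51

51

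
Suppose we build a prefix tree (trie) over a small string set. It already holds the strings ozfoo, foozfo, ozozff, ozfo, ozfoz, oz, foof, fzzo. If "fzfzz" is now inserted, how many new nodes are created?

3

Walking "fzfzz" from the root, the first 2 characters ("fz") follow existing edges; "f" is the first miss.
So 5 − 2 = 3 new nodes.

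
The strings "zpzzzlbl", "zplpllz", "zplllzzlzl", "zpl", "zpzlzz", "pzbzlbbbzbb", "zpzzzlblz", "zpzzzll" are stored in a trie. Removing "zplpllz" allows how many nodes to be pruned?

A node on "zplpllz"'s path can go only if nothing else ends at it or branches off below it.
The suffix "pllz" (4 nodes) is used only by "zplpllz"; the node for "zpl" still has the child "l", so pruning stops there.
Nodes removed: 4

4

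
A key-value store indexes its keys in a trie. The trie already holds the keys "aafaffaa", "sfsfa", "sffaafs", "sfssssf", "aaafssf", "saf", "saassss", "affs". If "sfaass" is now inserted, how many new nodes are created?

"sf" is already a path in the trie; the remaining "aass" must be added.
New nodes needed: |"sfaass"| − 2 = 6 − 2 = 4.

4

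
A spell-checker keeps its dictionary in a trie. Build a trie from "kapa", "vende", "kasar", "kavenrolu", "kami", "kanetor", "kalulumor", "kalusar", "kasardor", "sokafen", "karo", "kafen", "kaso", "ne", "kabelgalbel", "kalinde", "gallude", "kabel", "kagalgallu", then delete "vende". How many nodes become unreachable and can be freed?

Walk "vende" from the leaf back toward the root, removing each node that no remaining word uses.
No other word shares any prefix with "vende", so all 5 of its nodes go.
Nodes removed: 5

5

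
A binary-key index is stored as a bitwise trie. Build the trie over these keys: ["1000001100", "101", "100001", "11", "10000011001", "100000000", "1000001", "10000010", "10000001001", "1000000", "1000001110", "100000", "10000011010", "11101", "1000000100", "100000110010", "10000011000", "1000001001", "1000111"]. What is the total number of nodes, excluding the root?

36

For each word, the new-node count is its length minus the longest prefix already in the trie:
  "1000001100" → 10 new (1, 0, 0, 0, 0, 0, 1, 1, 0, 0)
  "101" → prefix "10" already present; 1 new (1)
  "100001" → prefix "10000" already present; 1 new (1)
  "11" → prefix "1" already present; 1 new (1)
  "10000011001" → prefix "1000001100" already present; 1 new (1)
  "100000000" → prefix "100000" already present; 3 new (0, 0, 0)
  "1000001" → prefix "1000001" already present; 0 new (none)
  "10000010" → prefix "1000001" already present; 1 new (0)
  "10000001001" → prefix "1000000" already present; 4 new (1, 0, 0, 1)
  "1000000" → prefix "1000000" already present; 0 new (none)
  "1000001110" → prefix "10000011" already present; 2 new (1, 0)
  "100000" → prefix "100000" already present; 0 new (none)
  "10000011010" → prefix "100000110" already present; 2 new (1, 0)
  "11101" → prefix "11" already present; 3 new (1, 0, 1)
  "1000000100" → prefix "1000000100" already present; 0 new (none)
  "100000110010" → prefix "10000011001" already present; 1 new (0)
  "10000011000" → prefix "1000001100" already present; 1 new (0)
  "1000001001" → prefix "10000010" already present; 2 new (0, 1)
  "1000111" → prefix "1000" already present; 3 new (1, 1, 1)
Total nodes = 10 + 1 + 1 + 1 + 1 + 3 + 0 + 1 + 4 + 0 + 2 + 0 + 2 + 3 + 0 + 1 + 1 + 2 + 3 = 36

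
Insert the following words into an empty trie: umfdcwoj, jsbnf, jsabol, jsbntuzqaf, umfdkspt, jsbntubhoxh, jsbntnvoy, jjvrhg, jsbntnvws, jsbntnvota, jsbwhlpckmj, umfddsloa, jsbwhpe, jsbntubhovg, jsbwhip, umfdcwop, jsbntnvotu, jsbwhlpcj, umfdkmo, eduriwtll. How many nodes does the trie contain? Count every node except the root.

78

For each word, the new-node count is its length minus the longest prefix already in the trie:
  "umfdcwoj" → 8 new (u, m, f, d, c, w, o, j)
  "jsbnf" → 5 new (j, s, b, n, f)
  "jsabol" → prefix "js" already present; 4 new (a, b, o, l)
  "jsbntuzqaf" → prefix "jsbn" already present; 6 new (t, u, z, q, a, f)
  "umfdkspt" → prefix "umfd" already present; 4 new (k, s, p, t)
  "jsbntubhoxh" → prefix "jsbntu" already present; 5 new (b, h, o, x, h)
  "jsbntnvoy" → prefix "jsbnt" already present; 4 new (n, v, o, y)
  "jjvrhg" → prefix "j" already present; 5 new (j, v, r, h, g)
  "jsbntnvws" → prefix "jsbntnv" already present; 2 new (w, s)
  "jsbntnvota" → prefix "jsbntnvo" already present; 2 new (t, a)
  "jsbwhlpckmj" → prefix "jsb" already present; 8 new (w, h, l, p, c, k, m, j)
  "umfddsloa" → prefix "umfd" already present; 5 new (d, s, l, o, a)
  "jsbwhpe" → prefix "jsbwh" already present; 2 new (p, e)
  "jsbntubhovg" → prefix "jsbntubho" already present; 2 new (v, g)
  "jsbwhip" → prefix "jsbwh" already present; 2 new (i, p)
  "umfdcwop" → prefix "umfdcwo" already present; 1 new (p)
  "jsbntnvotu" → prefix "jsbntnvot" already present; 1 new (u)
  "jsbwhlpcj" → prefix "jsbwhlpc" already present; 1 new (j)
  "umfdkmo" → prefix "umfdk" already present; 2 new (m, o)
  "eduriwtll" → 9 new (e, d, u, r, i, w, t, l, l)
Total nodes = 8 + 5 + 4 + 6 + 4 + 5 + 4 + 5 + 2 + 2 + 8 + 5 + 2 + 2 + 2 + 1 + 1 + 1 + 2 + 9 = 78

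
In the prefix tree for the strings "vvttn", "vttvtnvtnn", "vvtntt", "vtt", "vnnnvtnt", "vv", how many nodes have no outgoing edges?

Leaves are exactly the stored words that no other stored word extends.
Those words: "vnnnvtnt", "vttvtnvtnn", "vvtntt", "vvttn"
Leaf count: 4

4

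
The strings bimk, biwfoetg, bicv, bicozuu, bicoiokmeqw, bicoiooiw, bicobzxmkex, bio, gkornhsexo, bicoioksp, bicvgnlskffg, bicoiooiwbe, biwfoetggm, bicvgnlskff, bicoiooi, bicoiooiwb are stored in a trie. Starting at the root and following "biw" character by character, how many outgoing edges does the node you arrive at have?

Walk "biw" from the root, arriving at one node.
Distinct next characters after "biw": f.
That node has 1 child edge.

1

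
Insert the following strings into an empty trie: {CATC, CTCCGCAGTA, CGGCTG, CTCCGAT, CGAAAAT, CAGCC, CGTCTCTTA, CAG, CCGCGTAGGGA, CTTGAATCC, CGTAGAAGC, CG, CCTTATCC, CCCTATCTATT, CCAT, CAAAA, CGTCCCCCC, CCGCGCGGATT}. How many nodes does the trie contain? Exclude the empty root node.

89

Trace insertions, counting only characters that open a new branch:
  "CATC" → 4 new (C, A, T, C)
  "CTCCGCAGTA" → prefix "C" already present; 9 new (T, C, C, G, C, A, G, T, A)
  "CGGCTG" → prefix "C" already present; 5 new (G, G, C, T, G)
  "CTCCGAT" → prefix "CTCCG" already present; 2 new (A, T)
  "CGAAAAT" → prefix "CG" already present; 5 new (A, A, A, A, T)
  "CAGCC" → prefix "CA" already present; 3 new (G, C, C)
  "CGTCTCTTA" → prefix "CG" already present; 7 new (T, C, T, C, T, T, A)
  "CAG" → prefix "CAG" already present; 0 new (none)
  "CCGCGTAGGGA" → prefix "C" already present; 10 new (C, G, C, G, T, A, G, G, G, A)
  "CTTGAATCC" → prefix "CT" already present; 7 new (T, G, A, A, T, C, C)
  "CGTAGAAGC" → prefix "CGT" already present; 6 new (A, G, A, A, G, C)
  "CG" → prefix "CG" already present; 0 new (none)
  "CCTTATCC" → prefix "CC" already present; 6 new (T, T, A, T, C, C)
  "CCCTATCTATT" → prefix "CC" already present; 9 new (C, T, A, T, C, T, A, T, T)
  "CCAT" → prefix "CC" already present; 2 new (A, T)
  "CAAAA" → prefix "CA" already present; 3 new (A, A, A)
  "CGTCCCCCC" → prefix "CGTC" already present; 5 new (C, C, C, C, C)
  "CCGCGCGGATT" → prefix "CCGCG" already present; 6 new (C, G, G, A, T, T)
Total nodes = 4 + 9 + 5 + 2 + 5 + 3 + 7 + 0 + 10 + 7 + 6 + 0 + 6 + 9 + 2 + 3 + 5 + 6 = 89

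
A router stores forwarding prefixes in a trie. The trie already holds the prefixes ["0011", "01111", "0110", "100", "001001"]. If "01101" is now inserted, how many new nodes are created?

1

Walking "01101" from the root, the first 4 characters ("0110") follow existing edges; "1" is the first miss.
Each of the 1 remaining characters creates one node.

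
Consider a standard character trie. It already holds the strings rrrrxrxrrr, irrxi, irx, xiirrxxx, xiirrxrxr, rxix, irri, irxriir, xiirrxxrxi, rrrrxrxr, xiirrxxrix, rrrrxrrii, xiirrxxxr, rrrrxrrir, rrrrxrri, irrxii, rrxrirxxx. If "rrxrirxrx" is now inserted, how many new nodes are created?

The longest prefix of "rrxrirxrx" already in the trie is "rrxrirx" (length 7).
Each of the 2 remaining characters creates one node.

2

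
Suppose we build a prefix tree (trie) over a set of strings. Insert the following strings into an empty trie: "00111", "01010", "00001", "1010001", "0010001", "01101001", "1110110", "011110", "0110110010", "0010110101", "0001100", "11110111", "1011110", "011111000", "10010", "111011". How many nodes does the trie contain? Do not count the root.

Insert word by word; a character creates a node only if that edge doesn't already exist:
  "00111" → 5 new (0, 0, 1, 1, 1)
  "01010" → prefix "0" already present; 4 new (1, 0, 1, 0)
  "00001" → prefix "00" already present; 3 new (0, 0, 1)
  "1010001" → 7 new (1, 0, 1, 0, 0, 0, 1)
  "0010001" → prefix "001" already present; 4 new (0, 0, 0, 1)
  "01101001" → prefix "01" already present; 6 new (1, 0, 1, 0, 0, 1)
  "1110110" → prefix "1" already present; 6 new (1, 1, 0, 1, 1, 0)
  "011110" → prefix "011" already present; 3 new (1, 1, 0)
  "0110110010" → prefix "01101" already present; 5 new (1, 0, 0, 1, 0)
  "0010110101" → prefix "0010" already present; 6 new (1, 1, 0, 1, 0, 1)
  "0001100" → prefix "000" already present; 4 new (1, 1, 0, 0)
  "11110111" → prefix "111" already present; 5 new (1, 0, 1, 1, 1)
  "1011110" → prefix "101" already present; 4 new (1, 1, 1, 0)
  "011111000" → prefix "01111" already present; 4 new (1, 0, 0, 0)
  "10010" → prefix "10" already present; 3 new (0, 1, 0)
  "111011" → prefix "111011" already present; 0 new (none)
Total nodes = 5 + 4 + 3 + 7 + 4 + 6 + 6 + 3 + 5 + 6 + 4 + 5 + 4 + 4 + 3 + 0 = 69

69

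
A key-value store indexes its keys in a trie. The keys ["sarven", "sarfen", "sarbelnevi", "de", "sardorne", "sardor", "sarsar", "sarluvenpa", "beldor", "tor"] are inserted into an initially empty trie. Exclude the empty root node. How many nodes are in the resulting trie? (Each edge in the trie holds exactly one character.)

For each word, the new-node count is its length minus the longest prefix already in the trie:
  "sarven" → 6 new (s, a, r, v, e, n)
  "sarfen" → prefix "sar" already present; 3 new (f, e, n)
  "sarbelnevi" → prefix "sar" already present; 7 new (b, e, l, n, e, v, i)
  "de" → 2 new (d, e)
  "sardorne" → prefix "sar" already present; 5 new (d, o, r, n, e)
  "sardor" → prefix "sardor" already present; 0 new (none)
  "sarsar" → prefix "sar" already present; 3 new (s, a, r)
  "sarluvenpa" → prefix "sar" already present; 7 new (l, u, v, e, n, p, a)
  "beldor" → 6 new (b, e, l, d, o, r)
  "tor" → 3 new (t, o, r)
Total nodes = 6 + 3 + 7 + 2 + 5 + 0 + 3 + 7 + 6 + 3 = 42

42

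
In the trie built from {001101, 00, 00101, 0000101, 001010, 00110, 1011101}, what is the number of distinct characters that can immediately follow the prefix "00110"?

The children of the "00110" node are the distinct next characters among strings starting with "00110".
Characters that immediately follow "00110" among the stored strings: {1}.
That node has 1 child edge.

1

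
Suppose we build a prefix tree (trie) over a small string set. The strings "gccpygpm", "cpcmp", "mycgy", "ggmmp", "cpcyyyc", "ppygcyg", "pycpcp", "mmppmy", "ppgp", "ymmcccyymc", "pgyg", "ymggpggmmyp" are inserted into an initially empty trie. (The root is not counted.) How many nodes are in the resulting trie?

67

Count nodes per top-level branch (shared prefixes stored once):
  'c'-branch (cpcmp, cpcyyyc): 9 nodes
  'g'-branch (gccpygpm, ggmmp): 12 nodes
  'm'-branch (mmppmy, mycgy): 10 nodes
  'p'-branch (pgyg, ppgp, ppygcyg, pycpcp): 17 nodes
  'y'-branch (ymggpggmmyp, ymmcccyymc): 19 nodes
Sum: 67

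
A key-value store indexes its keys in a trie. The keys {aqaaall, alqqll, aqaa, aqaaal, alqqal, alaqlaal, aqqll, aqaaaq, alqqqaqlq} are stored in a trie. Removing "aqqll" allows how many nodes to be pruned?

Walk "aqqll" from the leaf back toward the root, removing each node that no remaining word uses.
The suffix "qll" (3 nodes) is used only by "aqqll"; the node for "aq" still has the child "a", so pruning stops there.
Nodes removed: 3

3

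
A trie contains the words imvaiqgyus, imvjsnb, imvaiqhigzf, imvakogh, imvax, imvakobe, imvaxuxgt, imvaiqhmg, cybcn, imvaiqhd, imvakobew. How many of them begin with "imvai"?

Walk to "imvai"; the words in its subtree are exactly those with that prefix.
Matches: "imvaiqgyus", "imvaiqhd", "imvaiqhigzf", "imvaiqhmg"
Count: 4

4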